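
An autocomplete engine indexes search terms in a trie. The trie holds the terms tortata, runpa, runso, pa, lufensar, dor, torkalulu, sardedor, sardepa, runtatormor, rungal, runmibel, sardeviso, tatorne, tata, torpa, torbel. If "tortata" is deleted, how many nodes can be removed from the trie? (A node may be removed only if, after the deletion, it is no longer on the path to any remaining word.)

4

After clearing the end-marker at "tortata", prune upward until reaching a node still needed by another word.
The suffix "tata" (4 nodes) is used only by "tortata"; the node for "tor" still has the child "k", so pruning stops there.
Nodes removed: 4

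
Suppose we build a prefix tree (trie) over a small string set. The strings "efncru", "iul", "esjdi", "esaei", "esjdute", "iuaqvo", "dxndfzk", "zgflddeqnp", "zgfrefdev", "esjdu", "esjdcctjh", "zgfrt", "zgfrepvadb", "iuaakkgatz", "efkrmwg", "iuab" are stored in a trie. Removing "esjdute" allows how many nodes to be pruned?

2

After clearing the end-marker at "esjdute", prune upward until reaching a node still needed by another word.
The suffix "te" (2 nodes) is used only by "esjdute"; "esjdu" is itself a stored word, so pruning stops there.
Nodes removed: 2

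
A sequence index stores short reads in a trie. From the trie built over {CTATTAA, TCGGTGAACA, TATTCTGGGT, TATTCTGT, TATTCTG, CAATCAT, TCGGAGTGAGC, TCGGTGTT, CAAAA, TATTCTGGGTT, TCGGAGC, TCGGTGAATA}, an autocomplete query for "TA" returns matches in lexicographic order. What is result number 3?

TATTCTGGGTT

Words with prefix "TA", in lexicographic order: "TATTCTG", "TATTCTGGGT", "TATTCTGGGTT", "TATTCTGT"
The 3rd is TATTCTGGGTT.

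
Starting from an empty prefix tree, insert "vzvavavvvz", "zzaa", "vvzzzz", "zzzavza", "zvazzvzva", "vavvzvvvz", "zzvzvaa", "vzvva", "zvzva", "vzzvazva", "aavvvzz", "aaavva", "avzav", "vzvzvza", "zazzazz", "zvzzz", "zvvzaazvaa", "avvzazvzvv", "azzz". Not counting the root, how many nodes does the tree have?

For each word, the new-node count is its length minus the longest prefix already in the trie:
  "vzvavavvvz" → 10 new (v, z, v, a, v, a, v, v, v, z)
  "zzaa" → 4 new (z, z, a, a)
  "vvzzzz" → prefix "v" already present; 5 new (v, z, z, z, z)
  "zzzavza" → prefix "zz" already present; 5 new (z, a, v, z, a)
  "zvazzvzva" → prefix "z" already present; 8 new (v, a, z, z, v, z, v, a)
  "vavvzvvvz" → prefix "v" already present; 8 new (a, v, v, z, v, v, v, z)
  "zzvzvaa" → prefix "zz" already present; 5 new (v, z, v, a, a)
  "vzvva" → prefix "vzv" already present; 2 new (v, a)
  "zvzva" → prefix "zv" already present; 3 new (z, v, a)
  "vzzvazva" → prefix "vz" already present; 6 new (z, v, a, z, v, a)
  "aavvvzz" → 7 new (a, a, v, v, v, z, z)
  "aaavva" → prefix "aa" already present; 4 new (a, v, v, a)
  "avzav" → prefix "a" already present; 4 new (v, z, a, v)
  "vzvzvza" → prefix "vzv" already present; 4 new (z, v, z, a)
  "zazzazz" → prefix "z" already present; 6 new (a, z, z, a, z, z)
  "zvzzz" → prefix "zvz" already present; 2 new (z, z)
  "zvvzaazvaa" → prefix "zv" already present; 8 new (v, z, a, a, z, v, a, a)
  "avvzazvzvv" → prefix "av" already present; 8 new (v, z, a, z, v, z, v, v)
  "azzz" → prefix "a" already present; 3 new (z, z, z)
Total nodes = 10 + 4 + 5 + 5 + 8 + 8 + 5 + 2 + 3 + 6 + 7 + 4 + 4 + 4 + 6 + 2 + 8 + 8 + 3 = 102

102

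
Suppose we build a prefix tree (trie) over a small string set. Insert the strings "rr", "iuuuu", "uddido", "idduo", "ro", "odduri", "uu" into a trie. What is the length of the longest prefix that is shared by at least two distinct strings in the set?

The deepest shared node is where two words last agree before diverging.
e.g. "idduo" and "iuuuu" share the prefix "i" of length 1; no pair shares a longer one.
Longest shared-prefix length: 1

1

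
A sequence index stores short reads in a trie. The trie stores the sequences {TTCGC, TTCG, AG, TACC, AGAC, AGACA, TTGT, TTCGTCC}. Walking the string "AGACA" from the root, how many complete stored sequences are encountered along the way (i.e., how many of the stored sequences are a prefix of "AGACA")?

3

Check each prefix of "AGACA" against the stored set — each match is an end-marker on the path.
Prefixes of the query that are stored words: "AG", "AGAC", "AGACA"
Count: 3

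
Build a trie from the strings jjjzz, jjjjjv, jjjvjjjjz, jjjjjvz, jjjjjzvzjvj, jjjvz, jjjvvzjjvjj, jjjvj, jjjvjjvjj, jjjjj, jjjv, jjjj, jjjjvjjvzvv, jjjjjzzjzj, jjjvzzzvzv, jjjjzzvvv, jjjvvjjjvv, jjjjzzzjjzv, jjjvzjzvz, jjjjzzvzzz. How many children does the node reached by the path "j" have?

The children of the "j" node are the distinct next characters among strings starting with "j".
Characters that immediately follow "j" among the stored strings: {j}.
That node has 1 child edge.

1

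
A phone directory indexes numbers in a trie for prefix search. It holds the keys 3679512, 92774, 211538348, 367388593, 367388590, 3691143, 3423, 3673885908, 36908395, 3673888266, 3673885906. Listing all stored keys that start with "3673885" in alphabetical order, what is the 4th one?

367388593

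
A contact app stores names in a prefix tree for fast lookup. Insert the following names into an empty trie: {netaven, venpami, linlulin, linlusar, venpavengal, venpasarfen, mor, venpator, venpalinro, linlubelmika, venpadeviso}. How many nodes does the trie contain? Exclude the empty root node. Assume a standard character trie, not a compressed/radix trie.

Count nodes per top-level branch (shared prefixes stored once):
  'l'-branch (linlubelmika, linlulin, linlusar): 18 nodes
  'm'-branch (mor): 3 nodes
  'n'-branch (netaven): 7 nodes
  'v'-branch (venpadeviso, venpalinro, venpami, venpasarfen, venpator, venpavengal): 33 nodes
Sum: 61

61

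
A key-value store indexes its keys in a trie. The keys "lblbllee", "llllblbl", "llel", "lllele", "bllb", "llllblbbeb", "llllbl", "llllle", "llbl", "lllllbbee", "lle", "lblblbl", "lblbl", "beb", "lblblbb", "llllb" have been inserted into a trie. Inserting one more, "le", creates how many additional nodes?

1

Walking "le" from the root, the first 1 characters ("l") follow existing edges; "e" is the first miss.
New nodes needed: |"le"| − 1 = 2 − 1 = 1.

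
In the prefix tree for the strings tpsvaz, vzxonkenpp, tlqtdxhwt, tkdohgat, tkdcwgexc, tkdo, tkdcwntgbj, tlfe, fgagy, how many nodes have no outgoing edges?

Leaves are exactly the stored words that no other stored word extends.
Those words: "fgagy", "tkdcwgexc", "tkdcwntgbj", "tkdohgat", "tlfe", "tlqtdxhwt", "tpsvaz", "vzxonkenpp"
Leaf count: 8

8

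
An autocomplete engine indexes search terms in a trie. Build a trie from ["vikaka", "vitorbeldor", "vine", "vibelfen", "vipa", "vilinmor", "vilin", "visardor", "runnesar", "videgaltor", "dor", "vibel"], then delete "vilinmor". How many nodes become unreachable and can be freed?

Walk "vilinmor" from the leaf back toward the root, removing each node that no remaining word uses.
The suffix "mor" (3 nodes) is used only by "vilinmor"; "vilin" is itself a stored word, so pruning stops there.
Nodes removed: 3

3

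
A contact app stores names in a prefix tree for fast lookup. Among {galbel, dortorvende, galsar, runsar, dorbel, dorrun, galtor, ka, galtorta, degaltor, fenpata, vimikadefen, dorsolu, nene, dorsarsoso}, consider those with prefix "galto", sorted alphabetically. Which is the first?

galtor

Words with prefix "galto", in lexicographic order: "galtor", "galtorta"
Position 1: galtor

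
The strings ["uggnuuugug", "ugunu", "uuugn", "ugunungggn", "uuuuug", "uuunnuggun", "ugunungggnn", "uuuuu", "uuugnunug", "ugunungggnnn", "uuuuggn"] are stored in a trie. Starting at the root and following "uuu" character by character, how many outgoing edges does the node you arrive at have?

3

The children of the "uuu" node are the distinct next characters among strings starting with "uuu".
Characters that immediately follow "uuu" among the stored strings: {g, n, u}.
That node has 3 child edges.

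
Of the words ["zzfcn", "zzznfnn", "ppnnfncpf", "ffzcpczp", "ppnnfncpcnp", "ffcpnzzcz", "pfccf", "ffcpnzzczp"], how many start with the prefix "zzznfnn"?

1

Walk to "zzznfnn"; the words in its subtree are exactly those with that prefix.
Words under "zzznfnn": zzznfnn
Count: 1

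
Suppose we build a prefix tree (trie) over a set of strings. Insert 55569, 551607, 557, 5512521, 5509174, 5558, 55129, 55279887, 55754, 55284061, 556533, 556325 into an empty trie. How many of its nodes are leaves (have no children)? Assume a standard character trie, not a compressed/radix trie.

Leaves are exactly the stored words that no other stored word extends.
Those words: "5509174", "5512521", "55129", "551607", "55279887", "55284061", "55569", "5558", "556325", "556533", "55754"
Leaf count: 11

11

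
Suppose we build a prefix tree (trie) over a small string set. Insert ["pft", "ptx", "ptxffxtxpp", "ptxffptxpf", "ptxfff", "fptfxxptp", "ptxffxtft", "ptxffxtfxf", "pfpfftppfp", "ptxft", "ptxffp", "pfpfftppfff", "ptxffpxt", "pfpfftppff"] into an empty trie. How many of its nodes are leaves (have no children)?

11

A leaf is a node with no children — equivalently, the end of a word that is not a proper prefix of any other stored word.
Those words: "fptfxxptp", "pfpfftppfff", "pfpfftppfp", "pft", "ptxfff", "ptxffptxpf", "ptxffpxt", "ptxffxtft", "ptxffxtfxf", "ptxffxtxpp", "ptxft"
Leaf count: 11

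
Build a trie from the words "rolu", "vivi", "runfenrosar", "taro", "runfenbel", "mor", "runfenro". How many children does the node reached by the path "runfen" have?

Follow the path "runfen" to its node, then look at its outgoing edges.
Characters that immediately follow "runfen" among the stored strings: {b, r}.
That node has 2 child edges.

2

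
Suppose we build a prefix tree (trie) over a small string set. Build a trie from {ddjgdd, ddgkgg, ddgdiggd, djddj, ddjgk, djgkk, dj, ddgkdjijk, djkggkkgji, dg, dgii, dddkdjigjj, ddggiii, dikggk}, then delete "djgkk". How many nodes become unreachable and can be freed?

3

A node on "djgkk"'s path can go only if nothing else ends at it or branches off below it.
The suffix "gkk" (3 nodes) is used only by "djgkk"; the node for "dj" still has the child "d", so pruning stops there.
Nodes removed: 3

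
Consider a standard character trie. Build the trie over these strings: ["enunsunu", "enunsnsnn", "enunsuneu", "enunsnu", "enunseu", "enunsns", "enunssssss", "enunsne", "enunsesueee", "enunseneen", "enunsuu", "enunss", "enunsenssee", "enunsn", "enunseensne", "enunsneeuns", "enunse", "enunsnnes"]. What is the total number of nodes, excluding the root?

Count nodes per top-level branch (shared prefixes stored once):
  'e'-branch (enunse, enunseensne, enunseneen, enunsenssee, enunsesueee, enunseu, enunsn, enunsne, enunsneeuns, enunsnnes, enunsns, enunsnsnn, enunsnu, enunss, enunssssss, enunsuneu, enunsunu, enunsuu): 49 nodes
Sum: 49

49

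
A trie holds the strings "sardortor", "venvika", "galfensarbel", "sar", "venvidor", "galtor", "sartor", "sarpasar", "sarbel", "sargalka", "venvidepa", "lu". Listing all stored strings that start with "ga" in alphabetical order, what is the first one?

galfensarbel

Filter for "ga…" and sort: "galfensarbel", "galtor"
The 1st is galfensarbel.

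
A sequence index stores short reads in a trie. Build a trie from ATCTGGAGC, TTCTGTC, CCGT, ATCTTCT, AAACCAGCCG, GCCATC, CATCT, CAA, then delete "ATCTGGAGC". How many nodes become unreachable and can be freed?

5

Walk "ATCTGGAGC" from the leaf back toward the root, removing each node that no remaining word uses.
The suffix "GGAGC" (5 nodes) is used only by "ATCTGGAGC"; the node for "ATCT" still has the child "T", so pruning stops there.
Nodes removed: 5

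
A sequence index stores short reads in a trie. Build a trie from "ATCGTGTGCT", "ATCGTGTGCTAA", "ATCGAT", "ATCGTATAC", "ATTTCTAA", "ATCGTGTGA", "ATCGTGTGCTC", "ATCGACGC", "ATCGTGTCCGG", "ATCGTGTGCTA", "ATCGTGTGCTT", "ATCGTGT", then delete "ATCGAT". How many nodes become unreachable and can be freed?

A node on "ATCGAT"'s path can go only if nothing else ends at it or branches off below it.
The suffix "T" (1 node) is used only by "ATCGAT"; the node for "ATCGA" still has the child "C", so pruning stops there.
Nodes removed: 1

1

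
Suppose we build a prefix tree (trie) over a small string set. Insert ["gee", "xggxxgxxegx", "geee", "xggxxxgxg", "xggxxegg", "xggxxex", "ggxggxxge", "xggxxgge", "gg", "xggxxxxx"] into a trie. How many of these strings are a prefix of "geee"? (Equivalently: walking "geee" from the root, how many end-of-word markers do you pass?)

Check each prefix of "geee" against the stored set — each match is an end-marker on the path.
Prefixes of the query that are stored words: "gee", "geee"
Count: 2

2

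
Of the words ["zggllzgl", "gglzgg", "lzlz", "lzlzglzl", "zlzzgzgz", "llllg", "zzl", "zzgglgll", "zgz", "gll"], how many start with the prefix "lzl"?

2

Walk to "lzl"; the words in its subtree are exactly those with that prefix.
Words under "lzl": lzlz, lzlzglzl
Count: 2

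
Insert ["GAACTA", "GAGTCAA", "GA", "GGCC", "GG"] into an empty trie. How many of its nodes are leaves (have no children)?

3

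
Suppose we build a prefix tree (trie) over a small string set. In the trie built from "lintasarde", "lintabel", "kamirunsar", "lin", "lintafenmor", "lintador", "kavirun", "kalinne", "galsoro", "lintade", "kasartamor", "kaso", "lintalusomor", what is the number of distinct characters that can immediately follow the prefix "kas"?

The children of the "kas" node are the distinct next characters among strings starting with "kas".
Characters that immediately follow "kas" among the stored strings: {a, o}.
That node has 2 child edges.

2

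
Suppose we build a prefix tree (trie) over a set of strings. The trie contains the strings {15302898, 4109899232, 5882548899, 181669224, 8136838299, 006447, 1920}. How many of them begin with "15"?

Walk to "15"; the words in its subtree are exactly those with that prefix.
Words under "15": 15302898
Count: 1

1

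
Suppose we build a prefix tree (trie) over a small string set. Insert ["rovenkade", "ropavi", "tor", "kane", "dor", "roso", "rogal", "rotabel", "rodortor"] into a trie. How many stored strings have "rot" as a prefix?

Traverse to the node for "rot", then collect every word in that subtree.
Matches: "rotabel"
Count: 1

1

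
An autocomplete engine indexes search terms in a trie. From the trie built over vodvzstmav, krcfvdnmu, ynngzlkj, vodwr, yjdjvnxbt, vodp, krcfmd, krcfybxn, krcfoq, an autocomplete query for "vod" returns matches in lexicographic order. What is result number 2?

vodvzstmav

DFS of the "vod" subtree visits, in order: "vodp", "vodvzstmav", "vodwr"
The 2nd is vodvzstmav.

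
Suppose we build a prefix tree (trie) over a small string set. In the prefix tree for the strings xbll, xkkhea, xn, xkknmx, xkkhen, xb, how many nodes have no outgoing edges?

A leaf is a node with no children — equivalently, the end of a word that is not a proper prefix of any other stored word.
Those words: "xbll", "xkkhea", "xkkhen", "xkknmx", "xn"
Leaf count: 5

5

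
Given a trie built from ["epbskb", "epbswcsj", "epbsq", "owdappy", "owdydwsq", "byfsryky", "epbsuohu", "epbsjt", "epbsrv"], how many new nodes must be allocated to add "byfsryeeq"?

3

"byfsry" is already a path in the trie; the remaining "eeq" must be added.
New nodes needed: |"byfsryeeq"| − 6 = 9 − 6 = 3.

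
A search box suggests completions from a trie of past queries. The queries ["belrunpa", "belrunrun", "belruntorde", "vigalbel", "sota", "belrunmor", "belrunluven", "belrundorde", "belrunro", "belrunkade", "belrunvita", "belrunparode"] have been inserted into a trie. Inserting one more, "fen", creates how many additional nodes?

3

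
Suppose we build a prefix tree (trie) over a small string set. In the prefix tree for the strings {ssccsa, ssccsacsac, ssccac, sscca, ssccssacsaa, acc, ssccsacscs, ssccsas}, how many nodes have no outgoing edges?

6

A leaf is a node with no children — equivalently, the end of a word that is not a proper prefix of any other stored word.
Those words: "acc", "ssccac", "ssccsacsac", "ssccsacscs", "ssccsas", "ssccssacsaa"
Leaf count: 6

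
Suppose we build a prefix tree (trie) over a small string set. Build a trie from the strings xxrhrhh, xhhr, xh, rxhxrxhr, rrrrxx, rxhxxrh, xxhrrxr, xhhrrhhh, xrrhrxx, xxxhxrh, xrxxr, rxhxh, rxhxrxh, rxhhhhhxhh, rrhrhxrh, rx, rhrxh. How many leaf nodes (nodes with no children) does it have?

13

Leaves are exactly the stored words that no other stored word extends.
Those words: "rhrxh", "rrhrhxrh", "rrrrxx", "rxhhhhhxhh", "rxhxh", "rxhxrxhr", "rxhxxrh", "xhhrrhhh", "xrrhrxx", "xrxxr", "xxhrrxr", "xxrhrhh", "xxxhxrh"
Leaf count: 13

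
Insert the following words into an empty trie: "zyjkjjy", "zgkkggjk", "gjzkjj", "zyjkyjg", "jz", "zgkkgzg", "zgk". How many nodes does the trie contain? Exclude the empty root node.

27

Trie structure (* marks end of a word):
(root)
├─ g
│  └─ j
│     └─ z
│        └─ k
│           └─ j
│              └─ j *
├─ j
│  └─ z *
└─ z
   ├─ g
   │  └─ k *
   │     └─ k
   │        └─ g
   │           ├─ g
   │           │  └─ j
   │           │     └─ k *
   │           └─ z
   │              └─ g *
   └─ y
      └─ j
         └─ k
            ├─ j
            │  └─ j
            │     └─ y *
            └─ y
               └─ j
                  └─ g *
Counting every labelled node above: 27.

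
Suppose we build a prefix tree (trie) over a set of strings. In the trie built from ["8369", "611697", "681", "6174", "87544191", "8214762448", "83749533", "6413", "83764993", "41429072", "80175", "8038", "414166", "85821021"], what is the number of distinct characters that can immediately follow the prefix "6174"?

Walk "6174" from the root, arriving at one node.
No stored string extends past "6174".
That node has 0 child edges.

0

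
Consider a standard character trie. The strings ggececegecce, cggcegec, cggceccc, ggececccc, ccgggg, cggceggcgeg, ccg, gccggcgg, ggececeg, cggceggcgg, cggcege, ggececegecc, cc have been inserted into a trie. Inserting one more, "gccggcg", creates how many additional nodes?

0

Every character of "gccggcg" already lies on an existing path (it is a prefix of some stored word).
No new nodes are needed: 0.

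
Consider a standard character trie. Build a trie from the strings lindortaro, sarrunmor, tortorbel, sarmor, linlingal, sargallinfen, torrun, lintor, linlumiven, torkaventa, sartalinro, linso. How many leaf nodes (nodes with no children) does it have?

12

Leaves are exactly the stored words that no other stored word extends.
Those words: "lindortaro", "linlingal", "linlumiven", "linso", "lintor", "sargallinfen", "sarmor", "sarrunmor", "sartalinro", "torkaventa", "torrun", "tortorbel"
Leaf count: 12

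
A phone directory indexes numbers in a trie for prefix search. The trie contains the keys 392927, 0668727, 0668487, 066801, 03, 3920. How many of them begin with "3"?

Traverse to the node for "3", then collect every word in that subtree.
Words under "3": 3920, 392927
Count: 2

2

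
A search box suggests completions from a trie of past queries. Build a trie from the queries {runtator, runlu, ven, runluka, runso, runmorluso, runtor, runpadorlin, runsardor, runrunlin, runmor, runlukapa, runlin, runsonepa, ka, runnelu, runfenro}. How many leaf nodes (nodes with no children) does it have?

A leaf is a node with no children — equivalently, the end of a word that is not a proper prefix of any other stored word.
Those words: "ka", "runfenro", "runlin", "runlukapa", "runmorluso", "runnelu", "runpadorlin", "runrunlin", "runsardor", "runsonepa", "runtator", "runtor", "ven"
Leaf count: 13

13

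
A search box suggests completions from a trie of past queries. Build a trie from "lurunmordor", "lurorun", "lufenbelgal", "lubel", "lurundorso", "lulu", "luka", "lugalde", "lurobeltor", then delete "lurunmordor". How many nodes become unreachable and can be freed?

A node on "lurunmordor"'s path can go only if nothing else ends at it or branches off below it.
The suffix "mordor" (6 nodes) is used only by "lurunmordor"; the node for "lurun" still has the child "d", so pruning stops there.
Nodes removed: 6

6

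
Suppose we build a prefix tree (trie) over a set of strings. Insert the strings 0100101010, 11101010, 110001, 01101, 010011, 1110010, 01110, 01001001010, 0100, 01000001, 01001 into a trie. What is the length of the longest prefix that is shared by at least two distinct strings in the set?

The deepest shared node is where two words last agree before diverging.
"01001001010" and "0100101010" agree on "010010" (6 characters) before diverging; nothing deeper is shared.
Longest shared-prefix length: 6

6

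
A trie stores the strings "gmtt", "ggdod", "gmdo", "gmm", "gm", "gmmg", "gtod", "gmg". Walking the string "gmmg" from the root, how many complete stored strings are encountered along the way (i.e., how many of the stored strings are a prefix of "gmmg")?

3

Traverse "gmmg" character by character; count nodes along the way that are marked as word ends.
Prefixes of the query that are stored words: "gm", "gmm", "gmmg"
Count: 3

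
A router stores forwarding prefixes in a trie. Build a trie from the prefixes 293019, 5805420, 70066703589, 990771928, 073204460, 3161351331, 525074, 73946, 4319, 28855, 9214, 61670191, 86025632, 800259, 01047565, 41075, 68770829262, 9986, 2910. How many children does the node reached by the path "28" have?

Follow the path "28" to its node, then look at its outgoing edges.
Distinct next characters after "28": 8.
That node has 1 child edge.

1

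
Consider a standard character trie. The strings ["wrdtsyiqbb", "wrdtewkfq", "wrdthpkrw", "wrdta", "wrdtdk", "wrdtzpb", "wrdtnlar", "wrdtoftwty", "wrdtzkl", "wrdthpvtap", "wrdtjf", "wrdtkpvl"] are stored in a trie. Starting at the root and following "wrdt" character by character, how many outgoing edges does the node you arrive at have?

10

Follow the path "wrdt" to its node, then look at its outgoing edges.
Distinct next characters after "wrdt": a, d, e, h, j, k, n, o, s, z.
That node has 10 child edges.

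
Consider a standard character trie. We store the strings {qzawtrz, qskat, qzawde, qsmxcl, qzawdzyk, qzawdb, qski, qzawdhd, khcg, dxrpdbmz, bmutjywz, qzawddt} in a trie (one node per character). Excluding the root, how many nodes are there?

46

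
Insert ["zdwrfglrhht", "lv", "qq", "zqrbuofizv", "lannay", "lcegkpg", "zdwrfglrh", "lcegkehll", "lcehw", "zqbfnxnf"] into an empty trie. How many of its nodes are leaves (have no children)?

Leaves are exactly the stored words that no other stored word extends.
Those words: "lannay", "lcegkehll", "lcegkpg", "lcehw", "lv", "qq", "zdwrfglrhht", "zqbfnxnf", "zqrbuofizv"
Leaf count: 9

9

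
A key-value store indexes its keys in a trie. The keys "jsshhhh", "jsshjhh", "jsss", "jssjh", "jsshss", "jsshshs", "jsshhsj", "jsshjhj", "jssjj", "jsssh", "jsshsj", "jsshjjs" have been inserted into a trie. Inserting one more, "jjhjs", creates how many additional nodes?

The longest prefix of "jjhjs" already in the trie is "j" (length 1).
So 5 − 1 = 4 new nodes.

4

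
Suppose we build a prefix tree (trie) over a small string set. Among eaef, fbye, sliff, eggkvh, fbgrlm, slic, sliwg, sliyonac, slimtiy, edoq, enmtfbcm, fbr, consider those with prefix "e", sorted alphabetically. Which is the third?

DFS of the "e" subtree visits, in order: "eaef", "edoq", "eggkvh", "enmtfbcm"
The 3rd is eggkvh.

eggkvh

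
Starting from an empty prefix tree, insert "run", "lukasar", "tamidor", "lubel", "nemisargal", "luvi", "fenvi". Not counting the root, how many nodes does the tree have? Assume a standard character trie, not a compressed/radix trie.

37

For each word, the new-node count is its length minus the longest prefix already in the trie:
  "run" → 3 new (r, u, n)
  "lukasar" → 7 new (l, u, k, a, s, a, r)
  "tamidor" → 7 new (t, a, m, i, d, o, r)
  "lubel" → prefix "lu" already present; 3 new (b, e, l)
  "nemisargal" → 10 new (n, e, m, i, s, a, r, g, a, l)
  "luvi" → prefix "lu" already present; 2 new (v, i)
  "fenvi" → 5 new (f, e, n, v, i)
Total nodes = 3 + 7 + 7 + 3 + 10 + 2 + 5 = 37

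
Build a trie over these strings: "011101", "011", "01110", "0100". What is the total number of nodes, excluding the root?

8

Trie structure (* marks end of a word):
(root)
└─ 0
   └─ 1
      ├─ 0
      │  └─ 0 *
      └─ 1 *
         └─ 1
            └─ 0 *
               └─ 1 *
Counting every labelled node above: 8.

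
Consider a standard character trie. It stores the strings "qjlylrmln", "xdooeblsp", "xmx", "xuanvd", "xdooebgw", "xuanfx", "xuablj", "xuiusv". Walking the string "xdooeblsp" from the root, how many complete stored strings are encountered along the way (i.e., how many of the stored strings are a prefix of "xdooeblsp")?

Check each prefix of "xdooeblsp" against the stored set — each match is an end-marker on the path.
Prefixes of the query that are stored words: "xdooeblsp"
Count: 1

1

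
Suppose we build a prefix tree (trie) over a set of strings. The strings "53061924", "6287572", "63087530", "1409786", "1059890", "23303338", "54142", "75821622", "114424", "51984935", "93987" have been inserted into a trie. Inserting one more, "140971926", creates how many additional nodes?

The longest prefix of "140971926" already in the trie is "14097" (length 5).
New nodes needed: |"140971926"| − 5 = 9 − 5 = 4.

4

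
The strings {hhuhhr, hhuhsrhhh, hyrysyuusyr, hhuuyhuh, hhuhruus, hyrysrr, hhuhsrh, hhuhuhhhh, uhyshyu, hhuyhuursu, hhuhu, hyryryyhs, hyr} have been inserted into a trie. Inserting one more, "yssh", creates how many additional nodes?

4

"yssh" shares no prefix with any stored word, so all 4 characters open new nodes.
4 − 0 = 4 new nodes.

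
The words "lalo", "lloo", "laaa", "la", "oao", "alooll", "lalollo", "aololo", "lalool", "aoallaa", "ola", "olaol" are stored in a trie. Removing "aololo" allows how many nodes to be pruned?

4

Walk "aololo" from the leaf back toward the root, removing each node that no remaining word uses.
The suffix "lolo" (4 nodes) is used only by "aololo"; the node for "ao" still has the child "a", so pruning stops there.
Nodes removed: 4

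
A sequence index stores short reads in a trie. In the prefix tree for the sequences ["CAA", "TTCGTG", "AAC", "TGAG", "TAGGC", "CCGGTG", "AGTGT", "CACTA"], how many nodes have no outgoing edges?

A leaf is a node with no children — equivalently, the end of a word that is not a proper prefix of any other stored word.
Those words: "AAC", "AGTGT", "CAA", "CACTA", "CCGGTG", "TAGGC", "TGAG", "TTCGTG"
Leaf count: 8

8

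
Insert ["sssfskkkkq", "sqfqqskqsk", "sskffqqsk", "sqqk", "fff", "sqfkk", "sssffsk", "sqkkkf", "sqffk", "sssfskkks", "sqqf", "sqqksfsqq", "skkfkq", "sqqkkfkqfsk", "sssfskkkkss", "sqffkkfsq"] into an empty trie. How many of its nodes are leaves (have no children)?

14

Leaves are exactly the stored words that no other stored word extends.
Those words: "fff", "skkfkq", "sqffkkfsq", "sqfkk", "sqfqqskqsk", "sqkkkf", "sqqf", "sqqkkfkqfsk", "sqqksfsqq", "sskffqqsk", "sssffsk", "sssfskkkkq", "sssfskkkkss", "sssfskkks"
Leaf count: 14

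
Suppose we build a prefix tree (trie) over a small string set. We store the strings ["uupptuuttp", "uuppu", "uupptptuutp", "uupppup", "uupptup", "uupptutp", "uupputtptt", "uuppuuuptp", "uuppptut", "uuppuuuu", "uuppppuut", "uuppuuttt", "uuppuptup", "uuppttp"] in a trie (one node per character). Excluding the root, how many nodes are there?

Trace insertions, counting only characters that open a new branch:
  "uupptuuttp" → 10 new (u, u, p, p, t, u, u, t, t, p)
  "uuppu" → prefix "uupp" already present; 1 new (u)
  "uupptptuutp" → prefix "uuppt" already present; 6 new (p, t, u, u, t, p)
  "uupppup" → prefix "uupp" already present; 3 new (p, u, p)
  "uupptup" → prefix "uupptu" already present; 1 new (p)
  "uupptutp" → prefix "uupptu" already present; 2 new (t, p)
  "uupputtptt" → prefix "uuppu" already present; 5 new (t, t, p, t, t)
  "uuppuuuptp" → prefix "uuppu" already present; 5 new (u, u, p, t, p)
  "uuppptut" → prefix "uuppp" already present; 3 new (t, u, t)
  "uuppuuuu" → prefix "uuppuuu" already present; 1 new (u)
  "uuppppuut" → prefix "uuppp" already present; 4 new (p, u, u, t)
  "uuppuuttt" → prefix "uuppuu" already present; 3 new (t, t, t)
  "uuppuptup" → prefix "uuppu" already present; 4 new (p, t, u, p)
  "uuppttp" → prefix "uuppt" already present; 2 new (t, p)
Total nodes = 10 + 1 + 6 + 3 + 1 + 2 + 5 + 5 + 3 + 1 + 4 + 3 + 4 + 2 = 50

50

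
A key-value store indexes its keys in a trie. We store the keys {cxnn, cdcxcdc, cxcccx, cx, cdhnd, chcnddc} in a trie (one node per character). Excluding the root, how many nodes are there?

Trie structure (* marks end of a word):
(root)
└─ c
   ├─ d
   │  ├─ c
   │  │  └─ x
   │  │     └─ c
   │  │        └─ d
   │  │           └─ c *
   │  └─ h
   │     └─ n
   │        └─ d *
   ├─ h
   │  └─ c
   │     └─ n
   │        └─ d
   │           └─ d
   │              └─ c *
   └─ x *
      ├─ c
      │  └─ c
      │     └─ c
      │        └─ x *
      └─ n
         └─ n *
Counting every labelled node above: 23.

23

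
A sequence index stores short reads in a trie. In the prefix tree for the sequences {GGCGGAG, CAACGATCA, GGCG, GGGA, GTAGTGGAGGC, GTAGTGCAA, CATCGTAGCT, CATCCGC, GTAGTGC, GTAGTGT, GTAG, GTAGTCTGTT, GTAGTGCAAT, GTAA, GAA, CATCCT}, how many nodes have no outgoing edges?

Leaves are exactly the stored words that no other stored word extends.
Those words: "CAACGATCA", "CATCCGC", "CATCCT", "CATCGTAGCT", "GAA", "GGCGGAG", "GGGA", "GTAA", "GTAGTCTGTT", "GTAGTGCAAT", "GTAGTGGAGGC", "GTAGTGT"
Leaf count: 12

12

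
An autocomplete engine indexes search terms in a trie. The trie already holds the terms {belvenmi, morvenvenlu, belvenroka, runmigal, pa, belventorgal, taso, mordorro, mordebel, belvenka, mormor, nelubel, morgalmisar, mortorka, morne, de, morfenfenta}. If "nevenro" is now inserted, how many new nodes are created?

Walking "nevenro" from the root, the first 2 characters ("ne") follow existing edges; "v" is the first miss.
New nodes needed: |"nevenro"| − 2 = 7 − 2 = 5.

5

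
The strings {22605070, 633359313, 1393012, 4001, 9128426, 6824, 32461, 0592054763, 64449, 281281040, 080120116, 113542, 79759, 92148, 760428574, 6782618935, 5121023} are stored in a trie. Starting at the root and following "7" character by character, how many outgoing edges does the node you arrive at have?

2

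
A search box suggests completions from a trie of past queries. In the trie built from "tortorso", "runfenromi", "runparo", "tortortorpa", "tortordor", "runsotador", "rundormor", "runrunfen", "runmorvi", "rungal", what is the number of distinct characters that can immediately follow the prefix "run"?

The children of the "run" node are the distinct next characters among strings starting with "run".
Characters that immediately follow "run" among the stored strings: {d, f, g, m, p, r, s}.
That node has 7 child edges.

7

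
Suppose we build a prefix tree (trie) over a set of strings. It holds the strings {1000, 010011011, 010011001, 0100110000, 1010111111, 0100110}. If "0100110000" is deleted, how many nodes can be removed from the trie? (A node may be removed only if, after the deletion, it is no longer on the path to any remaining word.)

2

A node on "0100110000"'s path can go only if nothing else ends at it or branches off below it.
The suffix "00" (2 nodes) is used only by "0100110000"; the node for "01001100" still has the child "1", so pruning stops there.
Nodes removed: 2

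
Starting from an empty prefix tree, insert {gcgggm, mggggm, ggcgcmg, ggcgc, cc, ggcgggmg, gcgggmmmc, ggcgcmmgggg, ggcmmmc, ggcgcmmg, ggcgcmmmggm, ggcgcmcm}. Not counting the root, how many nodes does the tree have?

Insert word by word; a character creates a node only if that edge doesn't already exist:
  "gcgggm" → 6 new (g, c, g, g, g, m)
  "mggggm" → 6 new (m, g, g, g, g, m)
  "ggcgcmg" → prefix "g" already present; 6 new (g, c, g, c, m, g)
  "ggcgc" → prefix "ggcgc" already present; 0 new (none)
  "cc" → 2 new (c, c)
  "ggcgggmg" → prefix "ggcg" already present; 4 new (g, g, m, g)
  "gcgggmmmc" → prefix "gcgggm" already present; 3 new (m, m, c)
  "ggcgcmmgggg" → prefix "ggcgcm" already present; 5 new (m, g, g, g, g)
  "ggcmmmc" → prefix "ggc" already present; 4 new (m, m, m, c)
  "ggcgcmmg" → prefix "ggcgcmmg" already present; 0 new (none)
  "ggcgcmmmggm" → prefix "ggcgcmm" already present; 4 new (m, g, g, m)
  "ggcgcmcm" → prefix "ggcgcm" already present; 2 new (c, m)
Total nodes = 6 + 6 + 6 + 0 + 2 + 4 + 3 + 5 + 4 + 0 + 4 + 2 = 42

42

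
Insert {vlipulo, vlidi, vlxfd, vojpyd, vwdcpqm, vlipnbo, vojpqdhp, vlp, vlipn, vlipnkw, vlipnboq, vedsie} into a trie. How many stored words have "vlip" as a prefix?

Filter for entries beginning with "vlip":
Words under "vlip": vlipn, vlipnbo, vlipnboq, vlipnkw, vlipulo
Count: 5

5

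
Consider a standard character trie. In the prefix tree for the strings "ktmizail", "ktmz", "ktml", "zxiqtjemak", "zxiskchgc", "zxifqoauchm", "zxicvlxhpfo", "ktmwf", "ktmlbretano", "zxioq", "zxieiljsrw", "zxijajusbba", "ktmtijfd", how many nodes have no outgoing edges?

12

A leaf is a node with no children — equivalently, the end of a word that is not a proper prefix of any other stored word.
Those words: "ktmizail", "ktmlbretano", "ktmtijfd", "ktmwf", "ktmz", "zxicvlxhpfo", "zxieiljsrw", "zxifqoauchm", "zxijajusbba", "zxioq", "zxiqtjemak", "zxiskchgc"
Leaf count: 12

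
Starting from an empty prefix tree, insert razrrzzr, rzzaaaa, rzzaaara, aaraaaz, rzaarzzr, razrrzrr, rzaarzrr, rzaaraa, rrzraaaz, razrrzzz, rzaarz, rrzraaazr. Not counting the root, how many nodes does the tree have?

44

Trace insertions, counting only characters that open a new branch:
  "razrrzzr" → 8 new (r, a, z, r, r, z, z, r)
  "rzzaaaa" → prefix "r" already present; 6 new (z, z, a, a, a, a)
  "rzzaaara" → prefix "rzzaaa" already present; 2 new (r, a)
  "aaraaaz" → 7 new (a, a, r, a, a, a, z)
  "rzaarzzr" → prefix "rz" already present; 6 new (a, a, r, z, z, r)
  "razrrzrr" → prefix "razrrz" already present; 2 new (r, r)
  "rzaarzrr" → prefix "rzaarz" already present; 2 new (r, r)
  "rzaaraa" → prefix "rzaar" already present; 2 new (a, a)
  "rrzraaaz" → prefix "r" already present; 7 new (r, z, r, a, a, a, z)
  "razrrzzz" → prefix "razrrzz" already present; 1 new (z)
  "rzaarz" → prefix "rzaarz" already present; 0 new (none)
  "rrzraaazr" → prefix "rrzraaaz" already present; 1 new (r)
Total nodes = 8 + 6 + 2 + 7 + 6 + 2 + 2 + 2 + 7 + 1 + 0 + 1 = 44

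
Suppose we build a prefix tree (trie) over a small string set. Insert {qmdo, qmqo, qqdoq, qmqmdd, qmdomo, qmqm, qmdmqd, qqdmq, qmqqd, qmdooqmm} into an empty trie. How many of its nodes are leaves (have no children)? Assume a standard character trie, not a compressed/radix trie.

A leaf is a node with no children — equivalently, the end of a word that is not a proper prefix of any other stored word.
Those words: "qmdmqd", "qmdomo", "qmdooqmm", "qmqmdd", "qmqo", "qmqqd", "qqdmq", "qqdoq"
Leaf count: 8

8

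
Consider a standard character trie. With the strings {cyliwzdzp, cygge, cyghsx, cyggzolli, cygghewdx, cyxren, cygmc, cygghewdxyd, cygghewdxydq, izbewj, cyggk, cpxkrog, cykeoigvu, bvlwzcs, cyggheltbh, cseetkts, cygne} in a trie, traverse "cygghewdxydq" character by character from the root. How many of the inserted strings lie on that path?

3

Traverse "cygghewdxydq" character by character; count nodes along the way that are marked as word ends.
Prefixes of the query that are stored words: "cygghewdx", "cygghewdxyd", "cygghewdxydq"
Count: 3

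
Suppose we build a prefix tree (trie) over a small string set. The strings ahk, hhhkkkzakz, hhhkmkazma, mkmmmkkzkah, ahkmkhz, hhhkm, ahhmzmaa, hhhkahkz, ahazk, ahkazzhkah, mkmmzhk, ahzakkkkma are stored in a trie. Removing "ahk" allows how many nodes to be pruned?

0

After clearing the end-marker at "ahk", prune upward until reaching a node still needed by another word.
Every node on "ahk" is still needed (e.g. by "ahkmkhz"), so nothing is freed.
Nodes removed: 0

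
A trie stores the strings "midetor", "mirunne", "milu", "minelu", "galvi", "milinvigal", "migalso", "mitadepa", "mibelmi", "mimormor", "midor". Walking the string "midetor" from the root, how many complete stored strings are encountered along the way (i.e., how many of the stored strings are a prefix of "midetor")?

Walk "midetor" from the root; an end-of-word marker is hit whenever a stored word is a prefix of "midetor".
Prefixes of the query that are stored words: "midetor"
Count: 1

1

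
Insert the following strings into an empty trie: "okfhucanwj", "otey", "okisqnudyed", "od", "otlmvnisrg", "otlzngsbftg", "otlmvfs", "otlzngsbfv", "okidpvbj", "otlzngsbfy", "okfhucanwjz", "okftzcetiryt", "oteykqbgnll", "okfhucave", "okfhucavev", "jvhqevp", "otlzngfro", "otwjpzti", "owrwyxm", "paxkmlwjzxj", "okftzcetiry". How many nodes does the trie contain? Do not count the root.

Insert word by word; a character creates a node only if that edge doesn't already exist:
  "okfhucanwj" → 10 new (o, k, f, h, u, c, a, n, w, j)
  "otey" → prefix "o" already present; 3 new (t, e, y)
  "okisqnudyed" → prefix "ok" already present; 9 new (i, s, q, n, u, d, y, e, d)
  "od" → prefix "o" already present; 1 new (d)
  "otlmvnisrg" → prefix "ot" already present; 8 new (l, m, v, n, i, s, r, g)
  "otlzngsbftg" → prefix "otl" already present; 8 new (z, n, g, s, b, f, t, g)
  "otlmvfs" → prefix "otlmv" already present; 2 new (f, s)
  "otlzngsbfv" → prefix "otlzngsbf" already present; 1 new (v)
  "okidpvbj" → prefix "oki" already present; 5 new (d, p, v, b, j)
  "otlzngsbfy" → prefix "otlzngsbf" already present; 1 new (y)
  "okfhucanwjz" → prefix "okfhucanwj" already present; 1 new (z)
  "okftzcetiryt" → prefix "okf" already present; 9 new (t, z, c, e, t, i, r, y, t)
  "oteykqbgnll" → prefix "otey" already present; 7 new (k, q, b, g, n, l, l)
  "okfhucave" → prefix "okfhuca" already present; 2 new (v, e)
  "okfhucavev" → prefix "okfhucave" already present; 1 new (v)
  "jvhqevp" → 7 new (j, v, h, q, e, v, p)
  "otlzngfro" → prefix "otlzng" already present; 3 new (f, r, o)
  "otwjpzti" → prefix "ot" already present; 6 new (w, j, p, z, t, i)
  "owrwyxm" → prefix "o" already present; 6 new (w, r, w, y, x, m)
  "paxkmlwjzxj" → 11 new (p, a, x, k, m, l, w, j, z, x, j)
  "okftzcetiry" → prefix "okftzcetiry" already present; 0 new (none)
Total nodes = 10 + 3 + 9 + 1 + 8 + 8 + 2 + 1 + 5 + 1 + 1 + 9 + 7 + 2 + 1 + 7 + 3 + 6 + 6 + 11 + 0 = 101

101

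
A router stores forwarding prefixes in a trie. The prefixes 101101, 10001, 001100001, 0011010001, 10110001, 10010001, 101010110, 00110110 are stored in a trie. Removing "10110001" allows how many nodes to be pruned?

3

A node on "10110001"'s path can go only if nothing else ends at it or branches off below it.
The suffix "001" (3 nodes) is used only by "10110001"; the node for "10110" still has the child "1", so pruning stops there.
Nodes removed: 3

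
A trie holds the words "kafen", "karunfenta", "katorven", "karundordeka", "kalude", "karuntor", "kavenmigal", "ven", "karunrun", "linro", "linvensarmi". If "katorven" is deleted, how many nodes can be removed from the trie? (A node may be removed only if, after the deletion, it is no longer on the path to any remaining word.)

6

After clearing the end-marker at "katorven", prune upward until reaching a node still needed by another word.
The suffix "torven" (6 nodes) is used only by "katorven"; the node for "ka" still has the child "f", so pruning stops there.
Nodes removed: 6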